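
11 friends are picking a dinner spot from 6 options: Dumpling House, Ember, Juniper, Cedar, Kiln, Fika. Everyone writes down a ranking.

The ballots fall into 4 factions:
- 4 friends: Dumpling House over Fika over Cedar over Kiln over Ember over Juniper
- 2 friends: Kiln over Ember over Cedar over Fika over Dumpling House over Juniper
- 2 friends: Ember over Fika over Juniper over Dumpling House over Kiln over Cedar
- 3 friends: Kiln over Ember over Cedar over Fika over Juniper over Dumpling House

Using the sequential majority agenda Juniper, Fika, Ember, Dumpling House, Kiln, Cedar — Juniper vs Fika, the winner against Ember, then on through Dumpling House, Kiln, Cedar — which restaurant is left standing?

Kiln

Round 1: Juniper vs Fika — 0–11, Fika advances.
Round 2: Fika vs Ember — 4–7, Ember advances.
Round 3: Ember vs Dumpling House — 7–4, Ember advances.
Round 4: Ember vs Kiln — 2–9, Kiln advances.
Round 5: Kiln vs Cedar — 7–4, Kiln advances.
Kiln survives the agenda.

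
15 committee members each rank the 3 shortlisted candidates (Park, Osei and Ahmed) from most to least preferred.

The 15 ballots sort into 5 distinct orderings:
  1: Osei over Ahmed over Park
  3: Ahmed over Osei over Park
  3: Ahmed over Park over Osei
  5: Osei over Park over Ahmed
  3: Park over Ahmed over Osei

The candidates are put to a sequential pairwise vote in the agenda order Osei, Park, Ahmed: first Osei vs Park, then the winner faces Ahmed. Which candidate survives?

Ahmed

Round 1: Osei vs Park — 9–6, Osei advances.
Round 2: Osei vs Ahmed — 6–9, Ahmed advances.
The agenda winner is Ahmed.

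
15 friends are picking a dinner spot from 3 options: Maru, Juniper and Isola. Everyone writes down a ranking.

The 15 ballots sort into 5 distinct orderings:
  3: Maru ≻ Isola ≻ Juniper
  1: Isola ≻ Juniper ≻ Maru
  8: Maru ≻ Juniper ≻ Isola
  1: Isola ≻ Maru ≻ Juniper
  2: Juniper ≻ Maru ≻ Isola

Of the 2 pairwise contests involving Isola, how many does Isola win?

Isola against each rival (15 friends):
Isola vs Maru: 2 to 13, Maru.
Isola vs Juniper: Juniper, 10–5.
Isola beats no one; loses to Maru, Juniper — 0 pairwise wins.

0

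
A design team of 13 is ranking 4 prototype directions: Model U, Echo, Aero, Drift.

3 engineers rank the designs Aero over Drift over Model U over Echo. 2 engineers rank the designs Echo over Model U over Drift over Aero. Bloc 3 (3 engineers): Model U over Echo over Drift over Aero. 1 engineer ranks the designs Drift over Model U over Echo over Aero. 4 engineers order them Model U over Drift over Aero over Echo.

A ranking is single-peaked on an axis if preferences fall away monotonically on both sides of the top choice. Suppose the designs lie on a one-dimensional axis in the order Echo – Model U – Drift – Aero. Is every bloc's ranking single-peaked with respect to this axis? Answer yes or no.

Axis positions: Echo=1, Model U=2, Drift=3, Aero=4.
Bloc 1 (peak Aero at position 4): ranking walks positions 4-3-2-1, expanding outward from the peak — single-peaked.
Bloc 2 (peak Echo at position 1): ranking walks positions 1-2-3-4, expanding outward from the peak — single-peaked.
Bloc 3 (peak Model U at position 2): ranking walks positions 2-1-3-4, expanding outward from the peak — single-peaked.
Bloc 4 (peak Drift at position 3): ranking walks positions 3-2-1-4, expanding outward from the peak — single-peaked.
Bloc 5 (peak Model U at position 2): ranking walks positions 2-3-4-1, expanding outward from the peak — single-peaked.
Every ranking is single-peaked on this axis.

yes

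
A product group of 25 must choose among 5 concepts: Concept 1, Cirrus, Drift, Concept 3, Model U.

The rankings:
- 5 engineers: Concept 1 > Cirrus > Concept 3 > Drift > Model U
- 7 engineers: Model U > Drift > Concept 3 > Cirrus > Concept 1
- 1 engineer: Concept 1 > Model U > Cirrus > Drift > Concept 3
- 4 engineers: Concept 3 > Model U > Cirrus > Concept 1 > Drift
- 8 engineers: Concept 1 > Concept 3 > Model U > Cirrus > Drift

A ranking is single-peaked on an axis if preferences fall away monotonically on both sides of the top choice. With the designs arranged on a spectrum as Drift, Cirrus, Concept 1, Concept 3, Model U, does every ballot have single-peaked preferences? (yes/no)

Axis positions: Drift=1, Cirrus=2, Concept 1=3, Concept 3=4, Model U=5.
Faction 1 (peak Concept 1 at position 3): ranking walks positions 3-2-4-1-5, expanding outward from the peak — single-peaked.
Faction 2: ranking walks positions 5-1-4-2-3; Drift is ranked above Concept 3 even though Concept 3 lies between Drift and the peak Model U on the axis — preferences dip and rise again. Not single-peaked.
Faction 3: ranking walks positions 3-5-2-1-4; Model U is ranked above Concept 3 even though Concept 3 lies between Model U and the peak Concept 1 on the axis — preferences dip and rise again. Not single-peaked.
Faction 4: ranking walks positions 4-5-2-3-1; Cirrus is ranked above Concept 1 even though Concept 1 lies between Cirrus and the peak Concept 3 on the axis — preferences dip and rise again. Not single-peaked.
Faction 5 (peak Concept 1 at position 3): ranking walks positions 3-4-5-2-1, expanding outward from the peak — single-peaked.
Faction 2 violates single-peakedness, so the profile is not single-peaked on this axis.

no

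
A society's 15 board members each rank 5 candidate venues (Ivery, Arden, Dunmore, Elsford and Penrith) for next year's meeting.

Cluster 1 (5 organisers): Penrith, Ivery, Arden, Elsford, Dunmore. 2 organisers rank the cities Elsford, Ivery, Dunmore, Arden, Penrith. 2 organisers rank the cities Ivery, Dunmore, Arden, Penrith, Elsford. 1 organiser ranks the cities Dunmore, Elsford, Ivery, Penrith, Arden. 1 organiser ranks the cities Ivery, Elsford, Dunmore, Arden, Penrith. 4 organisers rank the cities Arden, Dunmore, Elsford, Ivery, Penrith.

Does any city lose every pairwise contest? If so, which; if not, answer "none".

Pairwise majorities:
Ivery vs Arden: 11 to 4, Ivery.
Ivery vs Dunmore: Ivery, 10–5.
Ivery vs Elsford: Ivery is ranked higher on 5+2+1 = 8 ballots, Elsford on 7. Ivery wins 8–7.
Ivery vs Penrith: 2+2+1+1+4 = 10 for Ivery, 5 for Penrith — Ivery by 10–5.
Arden vs Dunmore: 9 to 6, Arden.
Arden vs Elsford: Arden, 11–4.
Arden vs Penrith: Arden, 9–6.
Dunmore vs Elsford: Elsford wins 8–7.
Dunmore vs Penrith: Dunmore wins 10–5.
Elsford vs Penrith: Elsford wins 8–7.
Penrith loses to every other city — it is the Condorcet loser.

Penrith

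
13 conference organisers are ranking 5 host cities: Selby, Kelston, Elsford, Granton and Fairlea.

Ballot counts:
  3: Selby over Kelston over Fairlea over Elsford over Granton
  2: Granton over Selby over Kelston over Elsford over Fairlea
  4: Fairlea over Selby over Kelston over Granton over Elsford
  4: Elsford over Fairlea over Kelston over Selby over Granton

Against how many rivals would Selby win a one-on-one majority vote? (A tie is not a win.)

3

Selby against each rival (13 organisers):
Selby vs Kelston: Selby preferred on 3+2+4 = 9 ballots; Selby wins 9–4.
Selby–Elsford: Selby 9–4.
Selby–Granton: Selby 11–2.
Selby vs Fairlea: Fairlea, 8–5.
Selby beats Kelston, Elsford, Granton; loses to Fairlea — 3 pairwise wins.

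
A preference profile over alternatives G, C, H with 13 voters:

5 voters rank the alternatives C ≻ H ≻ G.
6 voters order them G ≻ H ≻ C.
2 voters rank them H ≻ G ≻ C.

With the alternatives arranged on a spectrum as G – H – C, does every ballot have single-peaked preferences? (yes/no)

Axis positions: G=1, H=2, C=3.
Group 1 (peak C at position 3): ranking walks positions 3-2-1, expanding outward from the peak — single-peaked.
Group 2 (peak G at position 1): ranking walks positions 1-2-3, expanding outward from the peak — single-peaked.
Group 3 (peak H at position 2): ranking walks positions 2-1-3, expanding outward from the peak — single-peaked.
Every ranking is single-peaked on this axis.

yes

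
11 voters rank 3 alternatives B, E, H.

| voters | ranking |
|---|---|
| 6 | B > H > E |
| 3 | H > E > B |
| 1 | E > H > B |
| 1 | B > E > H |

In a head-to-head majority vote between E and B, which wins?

B

Ballots ranking E above B: 3 + 1 = 4.
Ballots ranking B above E: 11 − 4 = 7.
B wins the head-to-head 7–4.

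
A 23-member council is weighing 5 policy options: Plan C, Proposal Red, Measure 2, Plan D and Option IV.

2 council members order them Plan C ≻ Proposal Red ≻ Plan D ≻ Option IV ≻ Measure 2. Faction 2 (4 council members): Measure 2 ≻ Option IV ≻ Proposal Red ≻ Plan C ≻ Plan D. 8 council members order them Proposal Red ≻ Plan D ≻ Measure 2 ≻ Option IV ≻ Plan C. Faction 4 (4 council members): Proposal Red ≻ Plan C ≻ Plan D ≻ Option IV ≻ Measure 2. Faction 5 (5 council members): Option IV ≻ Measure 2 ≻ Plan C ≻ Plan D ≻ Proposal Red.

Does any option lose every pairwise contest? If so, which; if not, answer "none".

none

Pairwise majorities:
Plan C vs Proposal Red: Proposal Red, 16–7.
Plan C vs Measure 2: Measure 2 wins 17–6.
Plan C vs Plan D: Plan C is ranked higher on 2+4+4+5 = 15 ballots, Plan D on 8. Plan C wins 15–8.
Plan C vs Option IV: Option IV wins 17–6.
Proposal Red vs Measure 2: Proposal Red preferred on 2+8+4 = 14 ballots; Proposal Red wins 14–9.
Proposal Red vs Plan D: 18 to 5, Proposal Red.
Proposal Red vs Option IV: 14 to 9, Proposal Red.
Measure 2 vs Plan D: Measure 2 is ranked higher on 4+5 = 9 ballots, Plan D on 14. Plan D wins 14–9.
Measure 2 vs Option IV: Measure 2 is ranked higher on 4+8 = 12 ballots, Option IV on 11. Measure 2 wins 12–11.
Plan D vs Option IV: Plan D, 14–9.
No option is winless: Plan C beats Plan D; Proposal Red beats Plan C; Measure 2 beats Plan C; Plan D beats Measure 2; Option IV beats Plan C. There is no Condorcet loser.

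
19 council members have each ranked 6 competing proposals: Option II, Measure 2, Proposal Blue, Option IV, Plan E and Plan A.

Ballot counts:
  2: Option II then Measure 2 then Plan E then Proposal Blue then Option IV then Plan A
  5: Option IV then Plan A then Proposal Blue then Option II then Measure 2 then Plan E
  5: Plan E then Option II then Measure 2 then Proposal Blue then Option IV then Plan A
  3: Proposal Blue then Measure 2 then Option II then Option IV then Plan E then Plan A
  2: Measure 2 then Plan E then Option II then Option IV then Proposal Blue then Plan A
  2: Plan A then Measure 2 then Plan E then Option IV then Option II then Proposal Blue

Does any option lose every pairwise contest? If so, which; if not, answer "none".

Plan A

Head-to-head results (19 council members):
Option II vs Measure 2: Option II preferred on 2+5+5 = 12 ballots; Option II wins 12–7.
Option II vs Proposal Blue: Option II, 11–8.
Option II vs Option IV: Option II is ranked higher on 2+5+3+2 = 12 ballots, Option IV on 7. Option II wins 12–7.
Option II vs Plan E: Option II is ranked higher on 2+5+3 = 10 ballots, Plan E on 9. Option II wins 10–9.
Option II vs Plan A: Option II preferred on 2+5+3+2 = 12 ballots; Option II wins 12–7.
Measure 2 vs Proposal Blue: Measure 2, 11–8.
Measure 2 vs Option IV: Measure 2 wins 14–5.
Measure 2–Plan E: Measure 2 14–5.
Measure 2 vs Plan A: Measure 2 wins 12–7.
Proposal Blue vs Option IV: Proposal Blue, 10–9.
Proposal Blue vs Plan E: Plan E, 11–8.
Proposal Blue vs Plan A: Proposal Blue, 12–7.
Option IV vs Plan E: Plan E wins 11–8.
Option IV vs Plan A: Option IV is ranked higher on 2+5+5+3+2 = 17 ballots, Plan A on 2. Option IV wins 17–2.
Plan E–Plan A: Plan E 12–7.
Plan A is beaten in every head-to-head and is the Condorcet loser.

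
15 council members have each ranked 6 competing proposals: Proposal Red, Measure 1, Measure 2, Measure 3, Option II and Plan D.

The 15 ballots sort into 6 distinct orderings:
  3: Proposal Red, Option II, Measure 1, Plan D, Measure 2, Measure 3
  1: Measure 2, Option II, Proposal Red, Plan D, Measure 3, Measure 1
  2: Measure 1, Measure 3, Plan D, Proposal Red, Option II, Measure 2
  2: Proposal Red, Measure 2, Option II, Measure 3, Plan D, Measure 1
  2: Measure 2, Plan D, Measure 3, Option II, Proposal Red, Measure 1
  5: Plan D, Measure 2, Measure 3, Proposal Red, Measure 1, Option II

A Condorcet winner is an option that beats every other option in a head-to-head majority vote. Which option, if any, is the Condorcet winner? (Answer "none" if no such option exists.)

Plan D

Check each pair by majority over 15 ballots:
Proposal Red–Measure 1: Proposal Red 13–2.
Proposal Red–Measure 2: Measure 2 8–7.
Proposal Red vs Measure 3: Measure 3, 9–6.
Proposal Red vs Option II: Proposal Red, 12–3.
Proposal Red vs Plan D: Plan D, 9–6.
Measure 1 vs Measure 2: Measure 2, 10–5.
Measure 1–Measure 3: Measure 3 10–5.
Measure 1 vs Option II: Option II wins 8–7.
Measure 1 vs Plan D: Plan D, 10–5.
Measure 2 vs Measure 3: Measure 2 wins 13–2.
Measure 2 vs Option II: Measure 2, 10–5.
Measure 2 vs Plan D: Plan D wins 10–5.
Measure 3 vs Option II: Measure 3 wins 9–6.
Measure 3 vs Plan D: Plan D wins 11–4.
Option II–Plan D: Plan D 9–6.
Plan D beats each of Proposal Red, Measure 1, Measure 2, Measure 3, Option II — Plan D is the Condorcet winner.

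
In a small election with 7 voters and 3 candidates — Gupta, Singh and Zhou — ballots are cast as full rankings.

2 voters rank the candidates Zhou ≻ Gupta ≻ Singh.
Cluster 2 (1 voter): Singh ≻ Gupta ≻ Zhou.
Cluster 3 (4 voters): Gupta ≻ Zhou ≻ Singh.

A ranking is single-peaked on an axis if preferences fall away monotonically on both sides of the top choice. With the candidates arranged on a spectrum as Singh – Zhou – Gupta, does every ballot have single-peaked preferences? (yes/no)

no

Axis positions: Singh=1, Zhou=2, Gupta=3.
Cluster 1 (peak Zhou at position 2): ranking walks positions 2-3-1, expanding outward from the peak — single-peaked.
Cluster 2: ranking walks positions 1-3-2; Gupta is ranked above Zhou even though Zhou lies between Gupta and the peak Singh on the axis — preferences dip and rise again. Not single-peaked.
Cluster 3 (peak Gupta at position 3): ranking walks positions 3-2-1, expanding outward from the peak — single-peaked.
Cluster 2 violates single-peakedness, so the profile is not single-peaked on this axis.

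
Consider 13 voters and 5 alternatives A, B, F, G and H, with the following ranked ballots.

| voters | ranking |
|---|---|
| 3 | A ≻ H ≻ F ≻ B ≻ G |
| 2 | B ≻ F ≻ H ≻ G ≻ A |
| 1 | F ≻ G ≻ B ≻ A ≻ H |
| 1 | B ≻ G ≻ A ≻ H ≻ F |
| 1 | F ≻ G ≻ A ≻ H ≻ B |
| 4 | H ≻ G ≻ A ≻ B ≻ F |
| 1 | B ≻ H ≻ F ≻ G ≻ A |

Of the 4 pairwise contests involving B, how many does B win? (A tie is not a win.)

2

B against each rival (13 voters):
B–A: A 8–5.
B vs F: B is ranked higher on 2+1+4+1 = 8 ballots, F on 5. B wins 8–5.
B vs G: B wins 7–6.
B vs H: H, 8–5.
B beats F, G; loses to A, H — 2 pairwise wins.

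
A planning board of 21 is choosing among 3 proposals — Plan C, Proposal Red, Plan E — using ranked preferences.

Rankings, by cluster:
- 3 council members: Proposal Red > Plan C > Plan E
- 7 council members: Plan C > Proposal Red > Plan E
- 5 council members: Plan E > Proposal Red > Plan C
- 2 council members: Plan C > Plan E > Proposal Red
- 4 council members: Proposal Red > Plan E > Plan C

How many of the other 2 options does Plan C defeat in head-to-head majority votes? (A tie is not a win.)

1

Plan C against each rival (21 council members):
Plan C–Proposal Red: Proposal Red 12–9.
Plan C vs Plan E: Plan C wins 12–9.
Plan C beats Plan E; loses to Proposal Red — 1 pairwise win.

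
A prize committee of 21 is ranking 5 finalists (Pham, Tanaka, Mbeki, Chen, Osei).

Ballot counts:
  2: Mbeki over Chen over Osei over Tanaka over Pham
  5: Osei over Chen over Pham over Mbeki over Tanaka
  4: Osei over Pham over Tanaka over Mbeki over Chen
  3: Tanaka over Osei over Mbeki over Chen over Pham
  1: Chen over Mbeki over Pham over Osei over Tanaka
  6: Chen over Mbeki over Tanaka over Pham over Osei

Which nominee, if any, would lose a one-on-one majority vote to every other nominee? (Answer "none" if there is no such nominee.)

Head-to-head results (21 jurors):
Pham vs Tanaka: Tanaka wins 11–10.
Pham vs Mbeki: 5+4 = 9 for Pham, 12 for Mbeki — Mbeki by 12–9.
Pham vs Chen: Chen wins 17–4.
Pham vs Osei: 7 to 14, Osei.
Tanaka vs Mbeki: Mbeki, 14–7.
Tanaka vs Chen: Tanaka is ranked higher on 4+3 = 7 ballots, Chen on 14. Chen wins 14–7.
Tanaka vs Osei: Osei, 12–9.
Mbeki vs Chen: 2+4+3 = 9 for Mbeki, 12 for Chen — Chen by 12–9.
Mbeki vs Osei: Mbeki preferred on 2+1+6 = 9 ballots; Osei wins 12–9.
Chen vs Osei: Osei, 12–9.
Pham is beaten in every head-to-head and is the Condorcet loser.

Pham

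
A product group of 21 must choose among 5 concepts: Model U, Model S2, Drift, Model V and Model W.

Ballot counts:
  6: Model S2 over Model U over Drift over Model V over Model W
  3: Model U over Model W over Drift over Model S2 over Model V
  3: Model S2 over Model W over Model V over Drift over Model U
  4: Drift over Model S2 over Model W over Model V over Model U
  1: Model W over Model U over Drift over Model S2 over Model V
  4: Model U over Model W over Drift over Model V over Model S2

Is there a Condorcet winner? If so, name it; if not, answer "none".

none

Head-to-head results (21 engineers):
Model U vs Model S2: 3+1+4 = 8 for Model U, 13 for Model S2 — Model S2 by 13–8.
Model U vs Drift: Model U wins 14–7.
Model U vs Model V: Model U wins 14–7.
Model U vs Model W: 6+3+4 = 13 for Model U, 8 for Model W — Model U by 13–8.
Model S2–Drift: Drift 12–9.
Model S2–Model V: Model S2 17–4.
Model S2 vs Model W: Model S2 preferred on 6+3+4 = 13 ballots; Model S2 wins 13–8.
Drift–Model V: Drift 18–3.
Drift vs Model W: Model W wins 11–10.
Model V vs Model W: Model W, 15–6.
Each design drops at least one matchup (Model U loses to Model S2; Model S2 loses to Drift; Drift loses to Model U; Model V loses to Model U; Model W loses to Model U); the cycle Model U > Drift > Model S2 > Model U rules out a Condorcet winner.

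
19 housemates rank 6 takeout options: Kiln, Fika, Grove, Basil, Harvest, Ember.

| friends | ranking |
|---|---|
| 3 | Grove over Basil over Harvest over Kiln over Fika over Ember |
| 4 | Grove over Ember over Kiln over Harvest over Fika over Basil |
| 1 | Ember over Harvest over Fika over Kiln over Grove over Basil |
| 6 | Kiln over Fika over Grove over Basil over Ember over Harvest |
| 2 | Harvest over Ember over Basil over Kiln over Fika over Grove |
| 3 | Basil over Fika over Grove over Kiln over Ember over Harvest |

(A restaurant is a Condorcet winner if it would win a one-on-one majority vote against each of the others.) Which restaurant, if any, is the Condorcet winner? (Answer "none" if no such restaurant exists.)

none

Pairwise majorities:
Kiln vs Fika: Kiln preferred on 3+4+6+2 = 15 ballots; Kiln wins 15–4.
Kiln vs Grove: 9 to 10, Grove.
Kiln vs Basil: Kiln preferred on 4+1+6 = 11 ballots; Kiln wins 11–8.
Kiln vs Harvest: 13 to 6, Kiln.
Kiln vs Ember: 3+6+3 = 12 for Kiln, 7 for Ember — Kiln by 12–7.
Fika vs Grove: 12 to 7, Fika.
Fika vs Basil: 4+1+6 = 11 for Fika, 8 for Basil — Fika by 11–8.
Fika vs Harvest: 6+3 = 9 for Fika, 10 for Harvest — Harvest by 10–9.
Fika vs Ember: 12 to 7, Fika.
Grove vs Basil: Grove preferred on 3+4+1+6 = 14 ballots; Grove wins 14–5.
Grove vs Harvest: Grove is ranked higher on 3+4+6+3 = 16 ballots, Harvest on 3. Grove wins 16–3.
Grove vs Ember: 16 to 3, Grove.
Basil vs Harvest: 12 to 7, Basil.
Basil vs Ember: 12 to 7, Basil.
Harvest vs Ember: 3+2 = 5 for Harvest, 14 for Ember — Ember by 14–5.
No restaurant is unbeaten: Kiln loses to Grove; Fika loses to Kiln; Grove loses to Fika; Basil loses to Kiln; Harvest loses to Kiln; Ember loses to Kiln. In particular Kiln beats Fika beats Grove beats Kiln is a majority cycle — no Condorcet winner exists.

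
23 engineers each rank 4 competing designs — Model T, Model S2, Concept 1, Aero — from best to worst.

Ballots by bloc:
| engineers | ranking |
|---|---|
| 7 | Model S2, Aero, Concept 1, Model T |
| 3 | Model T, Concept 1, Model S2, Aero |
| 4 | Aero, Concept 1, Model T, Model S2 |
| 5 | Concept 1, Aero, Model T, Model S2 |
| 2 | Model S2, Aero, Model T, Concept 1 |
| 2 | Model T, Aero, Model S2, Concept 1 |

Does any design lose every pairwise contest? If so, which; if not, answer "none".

none

Head-to-head results (23 engineers):
Model T vs Model S2: 3+4+5+2 = 14 for Model T, 9 for Model S2 — Model T by 14–9.
Model T vs Concept 1: Concept 1, 16–7.
Model T vs Aero: Aero, 18–5.
Model S2 vs Concept 1: Model S2 preferred on 7+2+2 = 11 ballots; Concept 1 wins 12–11.
Model S2 vs Aero: 12 to 11, Model S2.
Concept 1 vs Aero: Aero, 15–8.
Every design wins at least one matchup (Model T beats Model S2; Model S2 beats Aero; Concept 1 beats Model T; Aero beats Model T), so there is no Condorcet loser.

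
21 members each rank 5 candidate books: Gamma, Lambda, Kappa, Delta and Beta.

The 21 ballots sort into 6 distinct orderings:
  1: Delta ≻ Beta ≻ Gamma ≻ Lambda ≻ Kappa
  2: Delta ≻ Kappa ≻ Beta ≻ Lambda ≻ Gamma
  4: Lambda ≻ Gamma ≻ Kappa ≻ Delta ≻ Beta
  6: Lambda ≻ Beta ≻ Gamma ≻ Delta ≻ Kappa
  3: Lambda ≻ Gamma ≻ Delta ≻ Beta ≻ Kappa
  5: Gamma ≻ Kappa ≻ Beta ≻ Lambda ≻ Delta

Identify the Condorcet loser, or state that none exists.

Head-to-head results (21 members):
Gamma vs Lambda: Gamma is ranked higher on 1+5 = 6 ballots, Lambda on 15. Lambda wins 15–6.
Gamma vs Kappa: 1+4+6+3+5 = 19 for Gamma, 2 for Kappa — Gamma by 19–2.
Gamma–Delta: Gamma 18–3.
Gamma vs Beta: Gamma, 12–9.
Lambda vs Kappa: 14 to 7, Lambda.
Lambda vs Delta: Lambda, 18–3.
Lambda vs Beta: Lambda, 13–8.
Kappa vs Delta: Delta wins 12–9.
Kappa vs Beta: 11 to 10, Kappa.
Delta vs Beta: Beta wins 11–10.
Every book wins at least one matchup (Gamma beats Kappa; Lambda beats Gamma; Kappa beats Beta; Delta beats Kappa; Beta beats Delta), so there is no Condorcet loser.

none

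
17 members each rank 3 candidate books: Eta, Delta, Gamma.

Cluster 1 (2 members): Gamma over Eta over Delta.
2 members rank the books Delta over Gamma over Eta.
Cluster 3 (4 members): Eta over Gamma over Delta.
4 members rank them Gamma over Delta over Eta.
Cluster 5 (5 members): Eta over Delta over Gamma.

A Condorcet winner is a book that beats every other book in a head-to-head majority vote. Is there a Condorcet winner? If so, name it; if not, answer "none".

Eta

Check each pair by majority over 17 ballots:
Eta vs Delta: Eta, 11–6.
Eta–Gamma: Eta 9–8.
Delta–Gamma: Gamma 10–7.
Eta beats each of Delta, Gamma — Eta is the Condorcet winner.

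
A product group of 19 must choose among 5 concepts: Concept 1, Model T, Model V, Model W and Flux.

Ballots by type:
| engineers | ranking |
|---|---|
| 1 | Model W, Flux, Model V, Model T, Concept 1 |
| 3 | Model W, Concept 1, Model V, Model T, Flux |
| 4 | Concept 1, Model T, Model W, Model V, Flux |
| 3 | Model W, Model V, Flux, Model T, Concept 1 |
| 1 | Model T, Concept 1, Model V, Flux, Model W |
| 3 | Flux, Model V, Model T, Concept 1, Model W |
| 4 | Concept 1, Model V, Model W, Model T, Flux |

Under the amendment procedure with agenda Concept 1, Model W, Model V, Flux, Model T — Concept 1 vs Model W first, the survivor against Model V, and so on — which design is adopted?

Concept 1

Round 1: Concept 1 vs Model W — 12–7, Concept 1 advances.
Round 2: Concept 1 vs Model V — 12–7, Concept 1 advances.
Round 3: Concept 1 vs Flux — 12–7, Concept 1 advances.
Round 4: Concept 1 vs Model T — 11–8, Concept 1 advances.
The agenda winner is Concept 1.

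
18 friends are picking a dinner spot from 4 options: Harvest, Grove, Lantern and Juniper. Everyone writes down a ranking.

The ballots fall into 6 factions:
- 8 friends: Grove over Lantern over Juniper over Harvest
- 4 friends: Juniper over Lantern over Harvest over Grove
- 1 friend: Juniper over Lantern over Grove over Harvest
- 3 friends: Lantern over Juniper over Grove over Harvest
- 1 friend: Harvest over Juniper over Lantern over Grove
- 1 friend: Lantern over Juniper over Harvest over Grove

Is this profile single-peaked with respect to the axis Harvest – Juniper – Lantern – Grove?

yes

Axis positions: Harvest=1, Juniper=2, Lantern=3, Grove=4.
Faction 1 (peak Grove at position 4): ranking walks positions 4-3-2-1, expanding outward from the peak — single-peaked.
Faction 2 (peak Juniper at position 2): ranking walks positions 2-3-1-4, expanding outward from the peak — single-peaked.
Faction 3 (peak Juniper at position 2): ranking walks positions 2-3-4-1, expanding outward from the peak — single-peaked.
Faction 4 (peak Lantern at position 3): ranking walks positions 3-2-4-1, expanding outward from the peak — single-peaked.
Faction 5 (peak Harvest at position 1): ranking walks positions 1-2-3-4, expanding outward from the peak — single-peaked.
Faction 6 (peak Lantern at position 3): ranking walks positions 3-2-1-4, expanding outward from the peak — single-peaked.
Every ranking is single-peaked on this axis.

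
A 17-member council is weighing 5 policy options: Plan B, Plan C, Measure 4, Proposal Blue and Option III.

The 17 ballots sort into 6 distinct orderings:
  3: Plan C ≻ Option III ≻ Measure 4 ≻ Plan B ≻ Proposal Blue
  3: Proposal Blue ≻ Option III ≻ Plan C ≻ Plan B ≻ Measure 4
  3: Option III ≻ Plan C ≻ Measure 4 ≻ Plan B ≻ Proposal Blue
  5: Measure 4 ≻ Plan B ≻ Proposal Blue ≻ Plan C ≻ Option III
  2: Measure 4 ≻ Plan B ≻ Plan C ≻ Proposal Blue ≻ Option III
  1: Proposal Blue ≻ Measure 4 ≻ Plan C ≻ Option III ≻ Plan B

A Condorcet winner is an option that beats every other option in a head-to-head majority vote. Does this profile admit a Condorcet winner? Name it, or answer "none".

none

Head-to-head results (17 council members):
Plan B vs Plan C: Plan C wins 10–7.
Plan B–Measure 4: Measure 4 14–3.
Plan B vs Proposal Blue: Plan B, 13–4.
Plan B vs Option III: Option III wins 10–7.
Plan C–Measure 4: Plan C 9–8.
Plan C–Proposal Blue: Proposal Blue 9–8.
Plan C vs Option III: Plan C wins 11–6.
Measure 4 vs Proposal Blue: Measure 4, 13–4.
Measure 4–Option III: Option III 9–8.
Proposal Blue vs Option III: Proposal Blue, 11–6.
Each option drops at least one matchup (Plan B loses to Plan C; Plan C loses to Proposal Blue; Measure 4 loses to Plan C; Proposal Blue loses to Plan B; Option III loses to Plan C); the cycle Plan B > Proposal Blue > Plan C > Plan B rules out a Condorcet winner.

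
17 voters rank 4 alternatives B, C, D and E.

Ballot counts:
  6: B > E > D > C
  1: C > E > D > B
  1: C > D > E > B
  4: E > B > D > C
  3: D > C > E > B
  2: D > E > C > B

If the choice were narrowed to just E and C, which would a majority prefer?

E

Ballots ranking E above C: 6 + 4 + 2 = 12.
Ballots ranking C above E: 17 − 12 = 5.
E wins the head-to-head 12–5.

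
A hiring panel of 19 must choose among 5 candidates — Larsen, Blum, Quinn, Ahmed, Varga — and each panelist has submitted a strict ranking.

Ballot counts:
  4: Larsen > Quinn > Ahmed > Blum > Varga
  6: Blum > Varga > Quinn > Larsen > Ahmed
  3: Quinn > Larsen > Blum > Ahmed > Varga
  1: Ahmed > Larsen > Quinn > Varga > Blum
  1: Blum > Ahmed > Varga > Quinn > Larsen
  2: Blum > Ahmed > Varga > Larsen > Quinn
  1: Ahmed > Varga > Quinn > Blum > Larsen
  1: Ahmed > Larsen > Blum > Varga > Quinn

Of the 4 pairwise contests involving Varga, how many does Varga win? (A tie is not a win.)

2

Varga against each rival (19 committee members):
Varga vs Larsen: 10 to 9, Varga.
Varga vs Blum: Blum wins 17–2.
Varga vs Quinn: 6+1+2+1+1 = 11 for Varga, 8 for Quinn — Varga by 11–8.
Varga vs Ahmed: Varga is ranked higher on 6 ballots, Ahmed on 13. Ahmed wins 13–6.
Varga beats Larsen, Quinn; loses to Blum, Ahmed — 2 pairwise wins.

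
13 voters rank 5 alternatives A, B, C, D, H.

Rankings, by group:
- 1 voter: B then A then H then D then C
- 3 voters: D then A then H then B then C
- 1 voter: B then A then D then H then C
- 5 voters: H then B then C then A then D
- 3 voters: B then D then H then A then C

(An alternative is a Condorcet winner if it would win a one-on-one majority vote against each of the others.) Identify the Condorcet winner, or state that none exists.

Pairwise majorities:
A vs B: A is ranked higher on 3 ballots, B on 10. B wins 10–3.
A vs C: 1+3+1+3 = 8 for A, 5 for C — A by 8–5.
A vs D: A preferred on 1+1+5 = 7 ballots; A wins 7–6.
A vs H: 1+3+1 = 5 for A, 8 for H — H by 8–5.
B vs C: 13 to 0, B.
B vs D: B, 10–3.
B–H: H 8–5.
C vs D: D wins 8–5.
C–H: H 13–0.
D vs H: 3+1+3 = 7 for D, 6 for H — D by 7–6.
Each alternative drops at least one matchup (A loses to B; B loses to H; C loses to A; D loses to A; H loses to D); the cycle A → D → H → A rules out a Condorcet winner.

none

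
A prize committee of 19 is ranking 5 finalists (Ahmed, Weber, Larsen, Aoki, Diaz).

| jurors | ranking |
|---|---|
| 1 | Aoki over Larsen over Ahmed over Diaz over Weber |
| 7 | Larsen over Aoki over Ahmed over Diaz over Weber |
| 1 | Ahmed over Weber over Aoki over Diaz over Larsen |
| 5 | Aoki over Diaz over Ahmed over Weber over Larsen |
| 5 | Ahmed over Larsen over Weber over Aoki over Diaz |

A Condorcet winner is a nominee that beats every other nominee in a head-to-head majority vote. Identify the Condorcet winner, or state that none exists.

none

Pairwise majorities:
Ahmed–Weber: Ahmed 19–0.
Ahmed–Larsen: Ahmed 11–8.
Ahmed vs Aoki: Aoki, 13–6.
Ahmed–Diaz: Ahmed 14–5.
Weber vs Larsen: Larsen wins 13–6.
Weber vs Aoki: Aoki wins 13–6.
Weber–Diaz: Diaz 13–6.
Larsen–Aoki: Larsen 12–7.
Larsen–Diaz: Larsen 13–6.
Aoki vs Diaz: Aoki, 19–0.
Every nominee loses at least once (Ahmed loses to Aoki; Weber loses to Ahmed; Larsen loses to Ahmed; Aoki loses to Larsen; Diaz loses to Ahmed). The majority relation contains the cycle Ahmed → Larsen → Aoki → Ahmed, so there is no Condorcet winner.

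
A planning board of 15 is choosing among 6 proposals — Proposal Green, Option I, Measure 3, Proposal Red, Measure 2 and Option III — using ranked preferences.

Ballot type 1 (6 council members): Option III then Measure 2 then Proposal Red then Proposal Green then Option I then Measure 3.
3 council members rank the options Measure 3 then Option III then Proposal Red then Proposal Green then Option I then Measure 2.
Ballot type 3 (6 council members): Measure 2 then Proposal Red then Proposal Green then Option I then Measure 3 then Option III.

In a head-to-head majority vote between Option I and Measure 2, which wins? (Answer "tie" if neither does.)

Measure 2

Ballots ranking Option I above Measure 2: 3.
Ballots ranking Measure 2 above Option I: 15 − 3 = 12.
Measure 2 wins the head-to-head 12–3.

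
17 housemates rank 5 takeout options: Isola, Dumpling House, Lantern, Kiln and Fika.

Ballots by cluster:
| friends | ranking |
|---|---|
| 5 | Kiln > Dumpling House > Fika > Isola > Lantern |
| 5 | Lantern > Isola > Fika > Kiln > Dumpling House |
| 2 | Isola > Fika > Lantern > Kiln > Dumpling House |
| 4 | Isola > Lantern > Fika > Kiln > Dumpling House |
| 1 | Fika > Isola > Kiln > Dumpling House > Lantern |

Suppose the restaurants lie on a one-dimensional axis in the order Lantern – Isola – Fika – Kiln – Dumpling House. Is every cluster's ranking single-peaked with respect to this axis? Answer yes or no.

yes

Axis positions: Lantern=1, Isola=2, Fika=3, Kiln=4, Dumpling House=5.
Cluster 1 (peak Kiln at position 4): ranking walks positions 4-5-3-2-1, expanding outward from the peak — single-peaked.
Cluster 2 (peak Lantern at position 1): ranking walks positions 1-2-3-4-5, expanding outward from the peak — single-peaked.
Cluster 3 (peak Isola at position 2): ranking walks positions 2-3-1-4-5, expanding outward from the peak — single-peaked.
Cluster 4 (peak Isola at position 2): ranking walks positions 2-1-3-4-5, expanding outward from the peak — single-peaked.
Cluster 5 (peak Fika at position 3): ranking walks positions 3-2-4-5-1, expanding outward from the peak — single-peaked.
Every ranking is single-peaked on this axis.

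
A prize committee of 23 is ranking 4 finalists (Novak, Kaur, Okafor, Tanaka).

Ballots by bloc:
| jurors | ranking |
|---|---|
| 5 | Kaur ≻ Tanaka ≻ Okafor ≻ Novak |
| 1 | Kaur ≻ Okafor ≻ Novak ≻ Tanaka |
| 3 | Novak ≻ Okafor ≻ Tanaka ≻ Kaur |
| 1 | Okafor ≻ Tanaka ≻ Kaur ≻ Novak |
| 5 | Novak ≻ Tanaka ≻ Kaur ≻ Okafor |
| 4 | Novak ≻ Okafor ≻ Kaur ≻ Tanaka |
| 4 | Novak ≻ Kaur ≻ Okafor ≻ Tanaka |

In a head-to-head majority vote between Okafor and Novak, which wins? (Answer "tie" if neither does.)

Novak

Ballots ranking Okafor above Novak: 5 + 1 + 1 = 7.
Ballots ranking Novak above Okafor: 23 − 7 = 16.
Novak wins the head-to-head 16–7.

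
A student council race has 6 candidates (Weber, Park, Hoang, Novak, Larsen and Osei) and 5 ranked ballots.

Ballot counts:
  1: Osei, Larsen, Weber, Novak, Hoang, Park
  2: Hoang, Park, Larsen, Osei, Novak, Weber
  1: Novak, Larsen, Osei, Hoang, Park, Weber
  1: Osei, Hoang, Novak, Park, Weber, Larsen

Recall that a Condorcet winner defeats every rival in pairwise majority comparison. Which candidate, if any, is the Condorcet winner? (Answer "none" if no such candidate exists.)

none

Pairwise majorities:
Weber vs Park: Weber is ranked higher on 1 ballot, Park on 4. Park wins 4–1.
Weber vs Hoang: Weber preferred on 1 ballot; Hoang wins 4–1.
Weber vs Novak: Weber is ranked higher on 1 ballot, Novak on 4. Novak wins 4–1.
Weber vs Larsen: 1 for Weber, 4 for Larsen — Larsen by 4–1.
Weber vs Osei: 0 for Weber, 5 for Osei — Osei by 5–0.
Park vs Hoang: Park is ranked higher on 0 ballots, Hoang on 5. Hoang wins 5–0.
Park vs Novak: Park preferred on 2 ballots; Novak wins 3–2.
Park vs Larsen: Park is ranked higher on 2+1 = 3 ballots, Larsen on 2. Park wins 3–2.
Park vs Osei: Park preferred on 2 ballots; Osei wins 3–2.
Hoang vs Novak: 3 to 2, Hoang.
Hoang vs Larsen: 3 to 2, Hoang.
Hoang vs Osei: 2 for Hoang, 3 for Osei — Osei by 3–2.
Novak vs Larsen: Novak preferred on 1+1 = 2 ballots; Larsen wins 3–2.
Novak vs Osei: 1 for Novak, 4 for Osei — Osei by 4–1.
Larsen vs Osei: 2+1 = 3 for Larsen, 2 for Osei — Larsen by 3–2.
No candidate is unbeaten: Weber loses to Park; Park loses to Hoang; Hoang loses to Osei; Novak loses to Hoang; Larsen loses to Park; Osei loses to Larsen. In particular Park > Larsen > Novak > Park is a majority cycle — no Condorcet winner exists.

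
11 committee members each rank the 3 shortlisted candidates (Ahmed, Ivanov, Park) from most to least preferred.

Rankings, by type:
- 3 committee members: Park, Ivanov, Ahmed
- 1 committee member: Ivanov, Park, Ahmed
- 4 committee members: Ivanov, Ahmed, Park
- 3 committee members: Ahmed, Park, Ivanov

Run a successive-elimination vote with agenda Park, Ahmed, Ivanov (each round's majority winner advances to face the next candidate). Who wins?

Ivanov

Round 1: Park vs Ahmed — 4–7, Ahmed advances.
Round 2: Ahmed vs Ivanov — 3–8, Ivanov advances.
The agenda winner is Ivanov.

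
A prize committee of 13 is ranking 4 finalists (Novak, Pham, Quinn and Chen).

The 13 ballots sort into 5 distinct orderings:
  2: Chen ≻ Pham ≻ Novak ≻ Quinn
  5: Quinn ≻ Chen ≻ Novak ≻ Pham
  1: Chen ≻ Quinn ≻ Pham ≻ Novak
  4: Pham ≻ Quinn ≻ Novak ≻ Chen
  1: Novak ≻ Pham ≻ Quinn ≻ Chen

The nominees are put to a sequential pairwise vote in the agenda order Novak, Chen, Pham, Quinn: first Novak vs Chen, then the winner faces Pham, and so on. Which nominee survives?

Round 1: Novak vs Chen — 5–8, Chen advances.
Round 2: Chen vs Pham — 8–5, Chen advances.
Round 3: Chen vs Quinn — 3–10, Quinn advances.
Quinn survives the agenda.

Quinn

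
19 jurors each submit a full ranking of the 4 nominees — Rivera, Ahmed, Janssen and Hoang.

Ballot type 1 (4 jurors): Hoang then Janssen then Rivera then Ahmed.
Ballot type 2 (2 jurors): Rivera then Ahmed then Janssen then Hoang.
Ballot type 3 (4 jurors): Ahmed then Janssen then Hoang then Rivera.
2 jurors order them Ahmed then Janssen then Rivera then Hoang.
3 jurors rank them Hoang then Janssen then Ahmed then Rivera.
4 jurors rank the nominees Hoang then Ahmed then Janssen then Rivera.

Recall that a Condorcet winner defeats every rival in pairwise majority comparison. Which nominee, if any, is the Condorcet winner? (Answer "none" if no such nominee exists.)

Pairwise majorities:
Rivera vs Ahmed: Ahmed wins 13–6.
Rivera vs Janssen: Janssen wins 17–2.
Rivera vs Hoang: Hoang, 15–4.
Ahmed vs Janssen: Ahmed preferred on 2+4+2+4 = 12 ballots; Ahmed wins 12–7.
Ahmed vs Hoang: 8 to 11, Hoang.
Janssen vs Hoang: Janssen preferred on 2+4+2 = 8 ballots; Hoang wins 11–8.
Hoang beats each of Rivera, Ahmed, Janssen — Hoang is the Condorcet winner.

Hoang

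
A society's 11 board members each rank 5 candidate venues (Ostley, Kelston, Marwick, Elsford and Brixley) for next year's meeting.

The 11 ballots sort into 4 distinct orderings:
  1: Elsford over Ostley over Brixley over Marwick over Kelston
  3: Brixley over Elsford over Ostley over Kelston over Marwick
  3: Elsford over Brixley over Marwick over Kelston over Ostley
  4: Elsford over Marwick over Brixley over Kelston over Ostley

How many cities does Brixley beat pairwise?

Brixley against each rival (11 organisers):
Brixley–Ostley: Brixley 10–1.
Brixley vs Kelston: Brixley, 11–0.
Brixley vs Marwick: 7 to 4, Brixley.
Brixley vs Elsford: 3 for Brixley, 8 for Elsford — Elsford by 8–3.
Brixley beats Ostley, Kelston, Marwick; loses to Elsford — 3 pairwise wins.

3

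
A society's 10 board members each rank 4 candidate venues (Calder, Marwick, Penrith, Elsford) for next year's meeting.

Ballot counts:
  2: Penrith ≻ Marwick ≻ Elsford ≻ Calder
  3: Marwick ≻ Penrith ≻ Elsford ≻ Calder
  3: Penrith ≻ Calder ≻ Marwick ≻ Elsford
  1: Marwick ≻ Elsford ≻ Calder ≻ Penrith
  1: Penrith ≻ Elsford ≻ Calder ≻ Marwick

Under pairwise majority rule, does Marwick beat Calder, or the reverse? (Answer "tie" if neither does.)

Marwick

Ballots ranking Marwick above Calder: 2 + 3 + 1 = 6.
Ballots ranking Calder above Marwick: 10 − 6 = 4.
Marwick wins the head-to-head 6–4.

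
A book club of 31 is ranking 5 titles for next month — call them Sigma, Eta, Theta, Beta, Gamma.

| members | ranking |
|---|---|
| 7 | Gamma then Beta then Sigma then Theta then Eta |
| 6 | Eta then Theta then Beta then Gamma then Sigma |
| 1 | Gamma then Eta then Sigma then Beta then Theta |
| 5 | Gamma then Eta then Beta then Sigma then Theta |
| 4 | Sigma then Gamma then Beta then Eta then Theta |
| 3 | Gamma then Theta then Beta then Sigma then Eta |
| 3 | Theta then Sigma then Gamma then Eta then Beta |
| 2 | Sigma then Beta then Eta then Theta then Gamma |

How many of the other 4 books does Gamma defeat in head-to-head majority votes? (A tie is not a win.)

4

Gamma against each rival (31 members):
Gamma vs Sigma: Gamma, 22–9.
Gamma vs Eta: Gamma preferred on 7+1+5+4+3+3 = 23 ballots; Gamma wins 23–8.
Gamma vs Theta: Gamma wins 20–11.
Gamma vs Beta: Gamma preferred on 7+1+5+4+3+3 = 23 ballots; Gamma wins 23–8.
Gamma beats Sigma, Eta, Theta, Beta — 4 pairwise wins.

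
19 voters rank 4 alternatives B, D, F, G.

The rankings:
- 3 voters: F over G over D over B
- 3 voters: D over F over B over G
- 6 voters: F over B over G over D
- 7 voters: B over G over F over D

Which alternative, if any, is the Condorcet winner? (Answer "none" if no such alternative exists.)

F

Check each pair by majority over 19 ballots:
B–D: B 13–6.
B–F: F 12–7.
B–G: B 16–3.
D vs F: F, 16–3.
D vs G: G, 16–3.
F vs G: F wins 12–7.
Only F has no losses; F is the Condorcet winner.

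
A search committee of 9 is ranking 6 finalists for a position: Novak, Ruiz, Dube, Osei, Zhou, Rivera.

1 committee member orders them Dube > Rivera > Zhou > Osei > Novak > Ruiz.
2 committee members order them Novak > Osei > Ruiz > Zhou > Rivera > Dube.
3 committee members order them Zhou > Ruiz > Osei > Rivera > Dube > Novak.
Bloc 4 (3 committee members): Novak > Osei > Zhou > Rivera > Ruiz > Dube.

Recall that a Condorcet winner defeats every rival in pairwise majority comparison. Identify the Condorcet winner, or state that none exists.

Head-to-head results (9 committee members):
Novak vs Ruiz: Novak, 6–3.
Novak vs Dube: Novak, 5–4.
Novak vs Osei: Novak wins 5–4.
Novak–Zhou: Novak 5–4.
Novak vs Rivera: Novak, 5–4.
Ruiz vs Dube: Ruiz, 8–1.
Ruiz vs Osei: Osei wins 6–3.
Ruiz vs Zhou: Zhou wins 7–2.
Ruiz vs Rivera: Ruiz wins 5–4.
Dube vs Osei: Osei wins 8–1.
Dube–Zhou: Zhou 8–1.
Dube vs Rivera: Rivera, 8–1.
Osei vs Zhou: Osei, 5–4.
Osei vs Rivera: Osei, 8–1.
Zhou–Rivera: Zhou 8–1.
Novak defeats every rival head-to-head and is the Condorcet winner.

Novak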